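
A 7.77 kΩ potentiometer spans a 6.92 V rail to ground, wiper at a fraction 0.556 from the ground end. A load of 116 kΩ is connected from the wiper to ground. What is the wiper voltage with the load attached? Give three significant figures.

V ≈ 3.78 V

The wiper splits the pot into (1−α)R = 3.450 kΩ above and αR = 4.320 kΩ below.
Lower section ‖ load = 4.165 kΩ.
V_wiper = 6.92 × 4.165/(3.450 + 4.165) = 3.78 V.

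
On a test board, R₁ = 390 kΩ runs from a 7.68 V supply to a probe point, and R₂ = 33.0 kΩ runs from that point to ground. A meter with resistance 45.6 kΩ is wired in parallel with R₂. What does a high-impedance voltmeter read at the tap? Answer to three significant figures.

V_out ≈ 0.359 V

The load sits in parallel with R₂: R₂‖R_L = (33.0 × 45.6) / (33.0 + 45.6) = 19.15 kΩ.
V_out = 7.68 × 19.15 / (390 + 19.15) = 7.68 × 19.15/409.1 = 0.359 V.
(Unloaded it would have been 0.599 V.)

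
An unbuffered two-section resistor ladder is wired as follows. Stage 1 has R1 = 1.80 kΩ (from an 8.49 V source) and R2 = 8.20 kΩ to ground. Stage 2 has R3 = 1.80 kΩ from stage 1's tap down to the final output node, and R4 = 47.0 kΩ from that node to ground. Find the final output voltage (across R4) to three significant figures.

V_out ≈ 6.51 V

Stage 2 presents R3+R4 = 48.80 kΩ as a load on stage 1's tap.
Stage 1's lower leg becomes R2‖(R3+R4) = 7.020 kΩ, so V_mid = 8.49 × 7.020/8.820 = 6.757 V.
Stage 2 is itself unloaded: V_out = V_mid × R4/(R3+R4) = 6.757 × 47.0/48.80 = 6.51 V.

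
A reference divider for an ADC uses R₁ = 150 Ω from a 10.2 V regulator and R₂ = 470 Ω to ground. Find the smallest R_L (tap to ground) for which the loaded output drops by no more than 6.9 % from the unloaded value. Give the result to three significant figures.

Output resistance R_th = R₁‖R₂ = (150 × 470)/620.0 = 113.7 Ω.
The fractional drop is R_th/(R_th + R_L); requiring this ≤ 0.0690 gives R_L ≥ R_th(1/0.0690 − 1) = 113.7 × 13.49 = 1.53 kΩ.

R_L(min) ≈ 1.53 kΩ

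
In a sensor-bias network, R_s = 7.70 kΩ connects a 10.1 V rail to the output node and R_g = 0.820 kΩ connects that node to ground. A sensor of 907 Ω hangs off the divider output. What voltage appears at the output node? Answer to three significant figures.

The load sits in parallel with R_g: R_g‖R_L = (820 × 907) / (820 + 907) = 430.7 Ω.
V_out = 10.1 × 430.7 / (7700 + 430.7) = 10.1 × 430.7/8131 = 0.535 V.
(Unloaded it would have been 0.972 V.)

V_out ≈ 0.535 V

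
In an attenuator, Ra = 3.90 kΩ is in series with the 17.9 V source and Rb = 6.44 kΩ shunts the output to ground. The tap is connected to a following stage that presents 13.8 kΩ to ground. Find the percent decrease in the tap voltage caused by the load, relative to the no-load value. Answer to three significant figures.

Unloaded V = 17.9 × 6.44/10.34 = 11.149 V.
Loaded: Rb‖R_L = 4.391 kΩ, giving V = 17.9 × 4.391/8.291 = 9.4799 V.
Drop = (11.149 − 9.4799) / 11.149 = 15.0 %.

15.0 %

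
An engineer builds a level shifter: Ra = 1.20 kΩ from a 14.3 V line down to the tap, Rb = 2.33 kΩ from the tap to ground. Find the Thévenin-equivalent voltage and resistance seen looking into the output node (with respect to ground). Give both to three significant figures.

V_th is the open-circuit tap voltage: 14.3 × 2.33/(1.20 + 2.33) = 9.44 V.
With the supply zeroed, Ra and Rb appear in parallel from the tap: R_th = Ra‖Rb = (1.20 × 2.33)/3.530 = 792 Ω.

V_th = 9.44 V, R_th = 792 Ω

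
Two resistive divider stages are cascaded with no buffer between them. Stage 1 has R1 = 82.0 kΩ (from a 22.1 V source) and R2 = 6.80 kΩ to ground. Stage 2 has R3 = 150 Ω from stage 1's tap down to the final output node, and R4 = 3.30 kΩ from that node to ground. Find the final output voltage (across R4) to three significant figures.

Stage 2 presents R3+R4 = 3450 Ω as a load on stage 1's tap.
Stage 1's lower leg becomes R2‖(R3+R4) = 2289 Ω, so V_mid = 22.1 × 2289/84290 = 0.6001 V.
Stage 2 is itself unloaded: V_out = V_mid × R4/(R3+R4) = 0.6001 × 3300/3450 = 0.574 V.

V_out ≈ 0.574 V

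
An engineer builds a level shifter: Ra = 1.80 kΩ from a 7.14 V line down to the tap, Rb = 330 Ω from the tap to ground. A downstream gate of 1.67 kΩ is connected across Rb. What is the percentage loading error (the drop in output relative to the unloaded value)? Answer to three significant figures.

14.3 %

The divider's output (Thévenin) resistance is Ra‖Rb = 278.9 Ω.
Fractional drop under load = R_th/(R_th + R_L) = 278.9 / (278.9 + 1670) = 0.1431.
So the output falls by 14.3 %.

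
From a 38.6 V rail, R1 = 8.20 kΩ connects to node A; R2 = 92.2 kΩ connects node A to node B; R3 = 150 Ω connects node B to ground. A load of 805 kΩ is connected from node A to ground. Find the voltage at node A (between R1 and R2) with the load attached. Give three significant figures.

V ≈ 35.1 V

Below node A the series string R2+R3 = 92350 Ω sits in parallel with the 805000 Ω load: 82850 Ω.
V_A = 38.6 × 82850/(8200 + 82850) = 35.1 V.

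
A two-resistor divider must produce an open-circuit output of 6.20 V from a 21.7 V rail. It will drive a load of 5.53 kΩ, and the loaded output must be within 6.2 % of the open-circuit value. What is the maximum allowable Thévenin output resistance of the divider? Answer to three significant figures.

R_th ≤ 366 Ω

Loading drop = R_th/(R_th + R_L) ≤ 0.0620, so R_th ≤ R_L · ε/(1−ε) = 5.53 kΩ × 0.0620/0.9380 = 366 Ω.
(Any R1, R2 with R2/(R1+R2) = 0.286 and R1‖R2 ≤ 366 Ω will meet the spec.)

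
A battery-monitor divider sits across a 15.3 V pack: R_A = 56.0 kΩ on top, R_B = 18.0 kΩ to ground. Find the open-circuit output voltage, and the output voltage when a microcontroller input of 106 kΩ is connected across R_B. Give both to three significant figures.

Unloaded: 3.72 V; loaded: 3.30 V

Open-circuit: V = 15.3 × 18.0/(56.0 + 18.0) = 3.72 V.
With the load, R_B becomes R_B‖R_L = 15.39 kΩ, so V = 15.3 × 15.39/71.39 = 3.30 V.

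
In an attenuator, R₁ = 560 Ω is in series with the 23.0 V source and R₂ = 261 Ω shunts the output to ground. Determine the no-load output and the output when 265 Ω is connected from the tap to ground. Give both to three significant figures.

Unloaded: 7.31 V; loaded: 4.37 V

Open-circuit: V = 23.0 × 261/(560 + 261) = 7.31 V.
With the load, R₂ becomes R₂‖R_L = 131.5 Ω, so V = 23.0 × 131.5/691.5 = 4.37 V.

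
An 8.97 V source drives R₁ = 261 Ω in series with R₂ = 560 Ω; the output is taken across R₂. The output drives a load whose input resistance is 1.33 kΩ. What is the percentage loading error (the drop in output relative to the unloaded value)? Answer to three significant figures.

11.8 %

Unloaded V = 8.97 × 560/821.0 = 6.1184 V.
Loaded: R₂‖R_L = 394.1 Ω, giving V = 8.97 × 394.1/655.1 = 5.3961 V.
Drop = (6.1184 − 5.3961) / 6.1184 = 11.8 %.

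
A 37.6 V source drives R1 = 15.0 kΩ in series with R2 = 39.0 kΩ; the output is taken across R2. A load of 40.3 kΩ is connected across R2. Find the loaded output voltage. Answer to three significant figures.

The load sits in parallel with R2: R2‖R_L = (39.0 × 40.3) / (39.0 + 40.3) = 19.82 kΩ.
V_out = 37.6 × 19.82 / (15.0 + 19.82) = 37.6 × 19.82/34.82 = 21.4 V.

V_out ≈ 21.4 V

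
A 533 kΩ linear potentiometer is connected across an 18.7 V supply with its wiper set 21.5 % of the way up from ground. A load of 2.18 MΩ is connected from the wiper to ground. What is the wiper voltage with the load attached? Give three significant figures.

The wiper splits the pot into (1−α)R = 418.4 kΩ above and αR = 114.6 kΩ below.
Lower section ‖ load = 108.9 kΩ.
V_wiper = 18.7 × 108.9/(418.4 + 108.9) = 3.86 V.

V ≈ 3.86 V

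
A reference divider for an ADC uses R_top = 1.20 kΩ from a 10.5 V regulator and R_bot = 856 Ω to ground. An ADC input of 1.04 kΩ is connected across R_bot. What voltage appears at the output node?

The load sits in parallel with R_bot: R_bot‖R_L = (856 × 1040) / (856 + 1040) = 469.5 Ω.
V_out = 10.5 × 469.5 / (1200 + 469.5) = 10.5 × 469.5/1670 = 2.95 V.
(Unloaded it would have been 4.37 V.)

V_out ≈ 2.95 V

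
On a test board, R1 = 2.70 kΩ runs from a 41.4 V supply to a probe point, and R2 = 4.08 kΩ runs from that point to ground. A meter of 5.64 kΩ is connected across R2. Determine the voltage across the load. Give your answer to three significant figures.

V_out ≈ 19.3 V

The load sits in parallel with R2: R2‖R_L = (4.08 × 5.64) / (4.08 + 5.64) = 2.367 kΩ.
V_out = 41.4 × 2.367 / (2.70 + 2.367) = 41.4 × 2.367/5.067 = 19.3 V.
(Unloaded it would have been 24.9 V.)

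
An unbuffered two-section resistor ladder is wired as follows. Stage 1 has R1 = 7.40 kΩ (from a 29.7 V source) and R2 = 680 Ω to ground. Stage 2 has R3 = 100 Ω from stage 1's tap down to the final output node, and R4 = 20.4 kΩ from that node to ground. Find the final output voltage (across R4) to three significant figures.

Stage 2 presents R3+R4 = 20500 Ω as a load on stage 1's tap.
Stage 1's lower leg becomes R2‖(R3+R4) = 658.2 Ω, so V_mid = 29.7 × 658.2/8058 = 2.426 V.
Stage 2 is itself unloaded: V_out = V_mid × R4/(R3+R4) = 2.426 × 20400/20500 = 2.41 V.

V_out ≈ 2.41 V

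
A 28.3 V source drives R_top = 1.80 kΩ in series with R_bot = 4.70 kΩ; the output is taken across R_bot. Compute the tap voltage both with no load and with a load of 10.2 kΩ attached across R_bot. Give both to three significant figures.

Open-circuit: V = 28.3 × 4.70/(1.80 + 4.70) = 20.5 V.
With the load, R_bot becomes R_bot‖R_L = 3.217 kΩ, so V = 28.3 × 3.217/5.017 = 18.1 V.

Unloaded: 20.5 V; loaded: 18.1 V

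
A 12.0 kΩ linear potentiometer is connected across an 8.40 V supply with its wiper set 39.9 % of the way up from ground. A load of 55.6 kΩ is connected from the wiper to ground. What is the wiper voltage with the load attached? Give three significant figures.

The wiper splits the pot into (1−α)R = 7.212 kΩ above and αR = 4.788 kΩ below.
Lower section ‖ load = 4.408 kΩ.
V_wiper = 8.40 × 4.408/(7.212 + 4.408) = 3.19 V.

V ≈ 3.19 V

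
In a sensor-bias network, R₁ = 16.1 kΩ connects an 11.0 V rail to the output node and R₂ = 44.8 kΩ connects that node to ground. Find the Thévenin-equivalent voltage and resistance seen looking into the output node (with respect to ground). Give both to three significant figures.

V_th = 8.09 V, R_th = 11.8 kΩ

V_th is the open-circuit tap voltage: 11.0 × 44.8/(16.1 + 44.8) = 8.09 V.
With the supply zeroed, R₁ and R₂ appear in parallel from the tap: R_th = R₁‖R₂ = (16.1 × 44.8)/60.90 = 11.8 kΩ.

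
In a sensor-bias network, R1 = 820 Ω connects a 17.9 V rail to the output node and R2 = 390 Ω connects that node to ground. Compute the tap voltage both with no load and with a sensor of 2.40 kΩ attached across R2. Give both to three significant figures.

Unloaded: 5.77 V; loaded: 5.20 V

Open-circuit: V = 17.9 × 390/(820 + 390) = 5.77 V.
With the load, R2 becomes R2‖R_L = 335.5 Ω, so V = 17.9 × 335.5/1155 = 5.20 V.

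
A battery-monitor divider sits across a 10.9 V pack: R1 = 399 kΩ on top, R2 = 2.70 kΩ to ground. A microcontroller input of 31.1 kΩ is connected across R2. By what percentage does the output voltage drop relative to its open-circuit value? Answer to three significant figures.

The divider's output (Thévenin) resistance is R1‖R2 = 2.682 kΩ.
Fractional drop under load = R_th/(R_th + R_L) = 2.682 / (2.682 + 31.1) = 0.07939.
So the output falls by 7.94 %.

7.94 %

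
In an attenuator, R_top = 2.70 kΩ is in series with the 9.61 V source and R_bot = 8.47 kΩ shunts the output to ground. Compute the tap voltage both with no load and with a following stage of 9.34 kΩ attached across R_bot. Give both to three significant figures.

Open-circuit: V = 9.61 × 8.47/(2.70 + 8.47) = 7.29 V.
With the load, R_bot becomes R_bot‖R_L = 4.442 kΩ, so V = 9.61 × 4.442/7.142 = 5.98 V.

Unloaded: 7.29 V; loaded: 5.98 V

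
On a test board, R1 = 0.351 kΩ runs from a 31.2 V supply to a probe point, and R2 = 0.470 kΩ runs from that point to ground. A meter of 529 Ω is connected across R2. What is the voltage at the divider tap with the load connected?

V_out ≈ 12.9 V

The load sits in parallel with R2: R2‖R_L = (470 × 529) / (470 + 529) = 248.9 Ω.
V_out = 31.2 × 248.9 / (351 + 248.9) = 31.2 × 248.9/599.9 = 12.9 V.
(Unloaded it would have been 17.9 V.)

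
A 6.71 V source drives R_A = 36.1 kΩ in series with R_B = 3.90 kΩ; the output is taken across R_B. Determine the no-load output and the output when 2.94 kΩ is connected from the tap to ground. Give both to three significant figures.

Open-circuit: V = 6.71 × 3.90/(36.1 + 3.90) = 0.654 V.
With the load, R_B becomes R_B‖R_L = 1.676 kΩ, so V = 6.71 × 1.676/37.78 = 0.298 V.

Unloaded: 0.654 V; loaded: 0.298 V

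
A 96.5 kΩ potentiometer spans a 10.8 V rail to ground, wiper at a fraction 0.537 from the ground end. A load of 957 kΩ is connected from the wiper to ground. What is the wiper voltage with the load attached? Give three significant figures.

V ≈ 5.66 V

The wiper splits the pot into (1−α)R = 44.68 kΩ above and αR = 51.82 kΩ below.
Lower section ‖ load = 49.16 kΩ.
V_wiper = 10.8 × 49.16/(44.68 + 49.16) = 5.66 V.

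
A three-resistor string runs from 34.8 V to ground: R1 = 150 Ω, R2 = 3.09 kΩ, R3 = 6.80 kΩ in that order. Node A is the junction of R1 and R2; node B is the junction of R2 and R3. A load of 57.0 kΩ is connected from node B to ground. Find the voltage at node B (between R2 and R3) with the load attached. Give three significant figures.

At node B, R3 is in parallel with the load: R3‖R_L = 6075 Ω.
Below node A the resistance is R2 + (R3‖R_L) = 9165 Ω, so V_A = 34.8 × 9165/9315 = 34.24 V.
Then V_B = V_A × (R3‖R_L)/(R2 + R3‖R_L) = 34.24 × 6075/9165 = 22.7 V.

V ≈ 22.7 V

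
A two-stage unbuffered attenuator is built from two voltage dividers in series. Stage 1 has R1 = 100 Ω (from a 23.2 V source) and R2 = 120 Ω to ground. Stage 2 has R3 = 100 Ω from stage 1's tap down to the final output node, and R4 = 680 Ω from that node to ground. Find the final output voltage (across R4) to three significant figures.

Stage 2 presents R3+R4 = 780.0 Ω as a load on stage 1's tap.
Stage 1's lower leg becomes R2‖(R3+R4) = 104.0 Ω, so V_mid = 23.2 × 104.0/204.0 = 11.83 V.
Stage 2 is itself unloaded: V_out = V_mid × R4/(R3+R4) = 11.83 × 680/780.0 = 10.3 V.

V_out ≈ 10.3 V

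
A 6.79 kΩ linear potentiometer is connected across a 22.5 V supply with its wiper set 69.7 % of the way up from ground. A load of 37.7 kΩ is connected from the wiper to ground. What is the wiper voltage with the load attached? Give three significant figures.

The wiper splits the pot into (1−α)R = 2.057 kΩ above and αR = 4.733 kΩ below.
Lower section ‖ load = 4.205 kΩ.
V_wiper = 22.5 × 4.205/(2.057 + 4.205) = 15.1 V.

V ≈ 15.1 V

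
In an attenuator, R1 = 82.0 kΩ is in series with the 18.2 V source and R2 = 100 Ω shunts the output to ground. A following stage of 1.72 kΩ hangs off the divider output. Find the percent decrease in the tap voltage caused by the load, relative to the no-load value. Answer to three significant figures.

5.49 %

The divider's output (Thévenin) resistance is R1‖R2 = 99.88 Ω.
Fractional drop under load = R_th/(R_th + R_L) = 99.88 / (99.88 + 1720) = 0.05488.
So the output falls by 5.49 %.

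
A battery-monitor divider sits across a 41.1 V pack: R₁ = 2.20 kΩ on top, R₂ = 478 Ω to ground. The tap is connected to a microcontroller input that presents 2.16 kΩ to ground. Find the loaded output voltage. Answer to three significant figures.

V_out ≈ 6.21 V

The load sits in parallel with R₂: R₂‖R_L = (478 × 2160) / (478 + 2160) = 391.4 Ω.
V_out = 41.1 × 391.4 / (2200 + 391.4) = 41.1 × 391.4/2591 = 6.21 V.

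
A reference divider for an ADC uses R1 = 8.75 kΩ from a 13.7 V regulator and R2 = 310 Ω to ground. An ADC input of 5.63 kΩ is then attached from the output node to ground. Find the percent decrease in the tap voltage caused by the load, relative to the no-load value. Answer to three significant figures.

The divider's output (Thévenin) resistance is R1‖R2 = 299.4 Ω.
Fractional drop under load = R_th/(R_th + R_L) = 299.4 / (299.4 + 5630) = 0.05049.
So the output falls by 5.05 %.

5.05 %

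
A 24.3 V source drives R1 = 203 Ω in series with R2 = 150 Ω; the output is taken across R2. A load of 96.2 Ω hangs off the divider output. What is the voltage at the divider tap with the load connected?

The load sits in parallel with R2: R2‖R_L = (150 × 96.2) / (150 + 96.2) = 58.61 Ω.
V_out = 24.3 × 58.61 / (203 + 58.61) = 24.3 × 58.61/261.6 = 5.44 V.
(Unloaded it would have been 10.3 V.)

V_out ≈ 5.44 V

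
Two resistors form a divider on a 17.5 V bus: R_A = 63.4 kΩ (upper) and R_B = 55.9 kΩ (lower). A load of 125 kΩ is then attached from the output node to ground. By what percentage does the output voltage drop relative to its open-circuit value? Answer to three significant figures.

19.2 %

The divider's output (Thévenin) resistance is R_A‖R_B = 29.71 kΩ.
Fractional drop under load = R_th/(R_th + R_L) = 29.71 / (29.71 + 125) = 0.1920.
So the output falls by 19.2 %.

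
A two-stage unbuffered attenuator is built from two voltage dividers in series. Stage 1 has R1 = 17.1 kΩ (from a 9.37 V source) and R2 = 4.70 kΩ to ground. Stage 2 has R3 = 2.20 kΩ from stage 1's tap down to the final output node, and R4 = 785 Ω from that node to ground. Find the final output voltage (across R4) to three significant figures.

V_out ≈ 0.238 V

Stage 2 presents R3+R4 = 2985 Ω as a load on stage 1's tap.
Stage 1's lower leg becomes R2‖(R3+R4) = 1826 Ω, so V_mid = 9.37 × 1826/18930 = 0.9038 V.
Stage 2 is itself unloaded: V_out = V_mid × R4/(R3+R4) = 0.9038 × 785/2985 = 0.238 V.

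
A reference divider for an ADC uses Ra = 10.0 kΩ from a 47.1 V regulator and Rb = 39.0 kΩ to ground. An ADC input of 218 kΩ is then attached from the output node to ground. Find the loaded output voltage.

The load sits in parallel with Rb: Rb‖R_L = (39.0 × 218) / (39.0 + 218) = 33.08 kΩ.
V_out = 47.1 × 33.08 / (10.0 + 33.08) = 47.1 × 33.08/43.08 = 36.2 V.
(Unloaded it would have been 37.5 V.)

V_out ≈ 36.2 V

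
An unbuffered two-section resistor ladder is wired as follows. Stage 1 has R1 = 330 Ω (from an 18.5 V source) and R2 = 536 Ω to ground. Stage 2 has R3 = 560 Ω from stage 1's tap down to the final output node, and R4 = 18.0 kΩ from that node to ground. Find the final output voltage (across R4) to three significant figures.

Stage 2 presents R3+R4 = 18560 Ω as a load on stage 1's tap.
Stage 1's lower leg becomes R2‖(R3+R4) = 521.0 Ω, so V_mid = 18.5 × 521.0/851.0 = 11.33 V.
Stage 2 is itself unloaded: V_out = V_mid × R4/(R3+R4) = 11.33 × 18000/18560 = 11.0 V.

V_out ≈ 11.0 V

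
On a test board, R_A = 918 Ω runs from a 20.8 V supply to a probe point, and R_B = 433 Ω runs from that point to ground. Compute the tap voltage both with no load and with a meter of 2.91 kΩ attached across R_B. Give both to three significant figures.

Unloaded: 6.67 V; loaded: 6.05 V

Open-circuit: V = 20.8 × 433/(918 + 433) = 6.67 V.
With the load, R_B becomes R_B‖R_L = 376.9 Ω, so V = 20.8 × 376.9/1295 = 6.05 V.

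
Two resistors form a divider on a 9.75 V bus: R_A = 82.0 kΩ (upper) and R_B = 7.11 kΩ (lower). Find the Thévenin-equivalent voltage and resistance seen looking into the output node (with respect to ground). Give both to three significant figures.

V_th = 0.778 V, R_th = 6.54 kΩ

V_th is the open-circuit tap voltage: 9.75 × 7.11/(82.0 + 7.11) = 0.778 V.
With the supply zeroed, R_A and R_B appear in parallel from the tap: R_th = R_A‖R_B = (82.0 × 7.11)/89.11 = 6.54 kΩ.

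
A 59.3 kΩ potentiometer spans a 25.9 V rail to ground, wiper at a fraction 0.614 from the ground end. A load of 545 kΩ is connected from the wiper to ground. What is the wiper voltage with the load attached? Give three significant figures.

V ≈ 15.5 V

The wiper splits the pot into (1−α)R = 22.89 kΩ above and αR = 36.41 kΩ below.
Lower section ‖ load = 34.13 kΩ.
V_wiper = 25.9 × 34.13/(22.89 + 34.13) = 15.5 V.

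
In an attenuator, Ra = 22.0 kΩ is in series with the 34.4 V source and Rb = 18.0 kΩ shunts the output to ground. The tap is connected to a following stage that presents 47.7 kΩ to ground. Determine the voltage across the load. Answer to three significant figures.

V_out ≈ 12.8 V

The load sits in parallel with Rb: Rb‖R_L = (18.0 × 47.7) / (18.0 + 47.7) = 13.07 kΩ.
V_out = 34.4 × 13.07 / (22.0 + 13.07) = 34.4 × 13.07/35.07 = 12.8 V.
(Unloaded it would have been 15.5 V.)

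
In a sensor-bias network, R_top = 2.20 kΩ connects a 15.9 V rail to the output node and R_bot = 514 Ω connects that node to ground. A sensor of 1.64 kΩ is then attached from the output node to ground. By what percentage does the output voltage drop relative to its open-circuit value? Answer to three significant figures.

The divider's output (Thévenin) resistance is R_top‖R_bot = 416.7 Ω.
Fractional drop under load = R_th/(R_th + R_L) = 416.7 / (416.7 + 1640) = 0.2026.
So the output falls by 20.3 %.

20.3 %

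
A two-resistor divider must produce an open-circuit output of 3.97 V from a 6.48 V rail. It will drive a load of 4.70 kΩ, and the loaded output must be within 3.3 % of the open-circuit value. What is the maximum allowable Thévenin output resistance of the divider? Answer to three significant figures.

Loading drop = R_th/(R_th + R_L) ≤ 0.0330, so R_th ≤ R_L · ε/(1−ε) = 4.70 kΩ × 0.0330/0.9670 = 160 Ω.

R_th ≤ 160 Ω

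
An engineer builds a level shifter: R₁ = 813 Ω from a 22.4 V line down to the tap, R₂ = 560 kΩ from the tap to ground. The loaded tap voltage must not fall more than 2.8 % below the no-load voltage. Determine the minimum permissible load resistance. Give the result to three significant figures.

Output resistance R_th = R₁‖R₂ = (813 × 560000)/560800 = 811.8 Ω.
The fractional drop is R_th/(R_th + R_L); requiring this ≤ 0.0280 gives R_L ≥ R_th(1/0.0280 − 1) = 811.8 × 34.71 = 28.2 kΩ.

R_L(min) ≈ 28.2 kΩ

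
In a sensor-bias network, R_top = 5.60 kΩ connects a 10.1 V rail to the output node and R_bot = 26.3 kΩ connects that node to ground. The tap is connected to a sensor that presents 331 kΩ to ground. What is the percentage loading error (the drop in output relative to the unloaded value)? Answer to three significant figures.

The divider's output (Thévenin) resistance is R_top‖R_bot = 4.617 kΩ.
Fractional drop under load = R_th/(R_th + R_L) = 4.617 / (4.617 + 331) = 0.01376.
So the output falls by 1.38 %.

1.38 %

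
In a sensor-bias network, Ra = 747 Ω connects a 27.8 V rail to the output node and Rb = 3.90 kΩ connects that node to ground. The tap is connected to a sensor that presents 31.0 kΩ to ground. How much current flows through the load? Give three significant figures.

Rb‖R_L = 3464 Ω; V_out = 27.8 × 3464/4211 = 22.87 V.
I_L = V_out / R_L = 22.87 / 31.0 kΩ = 0.738 mA.

I_L ≈ 0.738 mA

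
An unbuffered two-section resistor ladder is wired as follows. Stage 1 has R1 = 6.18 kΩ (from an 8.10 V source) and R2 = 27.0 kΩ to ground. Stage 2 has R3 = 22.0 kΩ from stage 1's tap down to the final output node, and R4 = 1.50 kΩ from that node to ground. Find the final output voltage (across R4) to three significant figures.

Stage 2 presents R3+R4 = 23.50 kΩ as a load on stage 1's tap.
Stage 1's lower leg becomes R2‖(R3+R4) = 12.56 kΩ, so V_mid = 8.10 × 12.56/18.74 = 5.429 V.
Stage 2 is itself unloaded: V_out = V_mid × R4/(R3+R4) = 5.429 × 1.50/23.50 = 0.347 V.

V_out ≈ 0.347 V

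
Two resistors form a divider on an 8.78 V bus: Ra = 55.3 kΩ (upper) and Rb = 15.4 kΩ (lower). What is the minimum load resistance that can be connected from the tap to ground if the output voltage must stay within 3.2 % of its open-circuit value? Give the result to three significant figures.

Output resistance R_th = Ra‖Rb = (55.3 × 15.4)/70.70 = 12.05 kΩ.
The fractional drop is R_th/(R_th + R_L); requiring this ≤ 0.0320 gives R_L ≥ R_th(1/0.0320 − 1) = 12.05 × 30.25 = 364 kΩ.

R_L(min) ≈ 364 kΩ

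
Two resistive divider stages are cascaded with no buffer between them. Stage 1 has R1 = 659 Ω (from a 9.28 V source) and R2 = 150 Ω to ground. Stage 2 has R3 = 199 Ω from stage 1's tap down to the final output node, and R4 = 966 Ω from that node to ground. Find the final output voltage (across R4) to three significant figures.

Stage 2 presents R3+R4 = 1165 Ω as a load on stage 1's tap.
Stage 1's lower leg becomes R2‖(R3+R4) = 132.9 Ω, so V_mid = 9.28 × 132.9/791.9 = 1.557 V.
Stage 2 is itself unloaded: V_out = V_mid × R4/(R3+R4) = 1.557 × 966/1165 = 1.29 V.

V_out ≈ 1.29 V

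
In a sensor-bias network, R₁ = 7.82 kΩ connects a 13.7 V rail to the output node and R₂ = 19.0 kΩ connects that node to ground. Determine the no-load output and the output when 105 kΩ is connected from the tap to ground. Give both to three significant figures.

Open-circuit: V = 13.7 × 19.0/(7.82 + 19.0) = 9.71 V.
With the load, R₂ becomes R₂‖R_L = 16.09 kΩ, so V = 13.7 × 16.09/23.91 = 9.22 V.

Unloaded: 9.71 V; loaded: 9.22 V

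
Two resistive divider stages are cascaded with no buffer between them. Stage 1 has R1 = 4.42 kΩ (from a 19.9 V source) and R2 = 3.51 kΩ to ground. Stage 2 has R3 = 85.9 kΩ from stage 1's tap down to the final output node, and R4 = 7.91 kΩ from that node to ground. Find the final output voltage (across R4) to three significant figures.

Stage 2 presents R3+R4 = 93.81 kΩ as a load on stage 1's tap.
Stage 1's lower leg becomes R2‖(R3+R4) = 3.383 kΩ, so V_mid = 19.9 × 3.383/7.803 = 8.628 V.
Stage 2 is itself unloaded: V_out = V_mid × R4/(R3+R4) = 8.628 × 7.91/93.81 = 0.728 V.

V_out ≈ 0.728 V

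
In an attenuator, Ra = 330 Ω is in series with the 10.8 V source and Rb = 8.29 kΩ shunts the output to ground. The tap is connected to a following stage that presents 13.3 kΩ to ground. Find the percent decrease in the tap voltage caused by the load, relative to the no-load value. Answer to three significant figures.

2.33 %

The divider's output (Thévenin) resistance is Ra‖Rb = 317.4 Ω.
Fractional drop under load = R_th/(R_th + R_L) = 317.4 / (317.4 + 13300) = 0.02331.
So the output falls by 2.33 %.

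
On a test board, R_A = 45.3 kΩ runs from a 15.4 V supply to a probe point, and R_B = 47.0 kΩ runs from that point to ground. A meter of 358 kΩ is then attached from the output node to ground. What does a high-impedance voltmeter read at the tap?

V_out ≈ 7.37 V

The load sits in parallel with R_B: R_B‖R_L = (47.0 × 358) / (47.0 + 358) = 41.55 kΩ.
V_out = 15.4 × 41.55 / (45.3 + 41.55) = 15.4 × 41.55/86.85 = 7.37 V.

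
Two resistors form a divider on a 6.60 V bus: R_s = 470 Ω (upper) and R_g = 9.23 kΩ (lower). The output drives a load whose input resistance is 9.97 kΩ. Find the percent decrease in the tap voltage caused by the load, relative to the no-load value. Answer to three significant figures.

The divider's output (Thévenin) resistance is R_s‖R_g = 447.2 Ω.
Fractional drop under load = R_th/(R_th + R_L) = 447.2 / (447.2 + 9970) = 0.04293.
So the output falls by 4.29 %.

4.29 %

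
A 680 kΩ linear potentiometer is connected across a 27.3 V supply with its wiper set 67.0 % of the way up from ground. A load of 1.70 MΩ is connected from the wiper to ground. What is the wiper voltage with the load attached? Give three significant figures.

V ≈ 16.8 V

The wiper splits the pot into (1−α)R = 224.4 kΩ above and αR = 455.6 kΩ below.
Lower section ‖ load = 359.3 kΩ.
V_wiper = 27.3 × 359.3/(224.4 + 359.3) = 16.8 V.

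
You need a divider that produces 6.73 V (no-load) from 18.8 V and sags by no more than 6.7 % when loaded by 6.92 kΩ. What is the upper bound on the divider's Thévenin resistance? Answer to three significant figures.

Loading drop = R_th/(R_th + R_L) ≤ 0.0670, so R_th ≤ R_L · ε/(1−ε) = 6.92 kΩ × 0.0670/0.9330 = 497 Ω.

R_th ≤ 497 Ω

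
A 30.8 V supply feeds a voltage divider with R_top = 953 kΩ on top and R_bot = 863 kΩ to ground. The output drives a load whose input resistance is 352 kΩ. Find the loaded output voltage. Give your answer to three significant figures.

V_out ≈ 6.40 V

The load sits in parallel with R_bot: R_bot‖R_L = (863 × 352) / (863 + 352) = 250.0 kΩ.
V_out = 30.8 × 250.0 / (953 + 250.0) = 30.8 × 250.0/1203 = 6.40 V.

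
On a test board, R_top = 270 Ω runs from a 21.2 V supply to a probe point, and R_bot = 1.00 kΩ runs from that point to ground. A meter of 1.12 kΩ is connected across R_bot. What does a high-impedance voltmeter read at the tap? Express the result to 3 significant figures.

V_out ≈ 14.0 V

The load sits in parallel with R_bot: R_bot‖R_L = (1000 × 1120) / (1000 + 1120) = 528.3 Ω.
V_out = 21.2 × 528.3 / (270 + 528.3) = 21.2 × 528.3/798.3 = 14.0 V.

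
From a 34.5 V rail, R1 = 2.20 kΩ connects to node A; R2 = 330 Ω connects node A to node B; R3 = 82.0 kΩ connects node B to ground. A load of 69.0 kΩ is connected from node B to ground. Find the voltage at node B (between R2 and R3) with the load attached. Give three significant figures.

V ≈ 32.3 V

At node B, R3 is in parallel with the load: R3‖R_L = 37470 Ω.
Below node A the resistance is R2 + (R3‖R_L) = 37800 Ω, so V_A = 34.5 × 37800/40000 = 32.60 V.
Then V_B = V_A × (R3‖R_L)/(R2 + R3‖R_L) = 32.60 × 37470/37800 = 32.3 V.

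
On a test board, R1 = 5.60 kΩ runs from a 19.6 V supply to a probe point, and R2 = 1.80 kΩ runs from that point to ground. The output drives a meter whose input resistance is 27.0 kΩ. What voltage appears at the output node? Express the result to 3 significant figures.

The load sits in parallel with R2: R2‖R_L = (1.80 × 27.0) / (1.80 + 27.0) = 1.688 kΩ.
V_out = 19.6 × 1.688 / (5.60 + 1.688) = 19.6 × 1.688/7.287 = 4.54 V.

V_out ≈ 4.54 V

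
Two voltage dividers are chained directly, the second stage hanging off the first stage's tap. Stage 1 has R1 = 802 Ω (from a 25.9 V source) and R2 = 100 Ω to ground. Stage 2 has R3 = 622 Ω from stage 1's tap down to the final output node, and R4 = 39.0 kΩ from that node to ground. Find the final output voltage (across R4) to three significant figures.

V_out ≈ 2.82 V

Stage 2 presents R3+R4 = 39620 Ω as a load on stage 1's tap.
Stage 1's lower leg becomes R2‖(R3+R4) = 99.75 Ω, so V_mid = 25.9 × 99.75/901.7 = 2.865 V.
Stage 2 is itself unloaded: V_out = V_mid × R4/(R3+R4) = 2.865 × 39000/39620 = 2.82 V.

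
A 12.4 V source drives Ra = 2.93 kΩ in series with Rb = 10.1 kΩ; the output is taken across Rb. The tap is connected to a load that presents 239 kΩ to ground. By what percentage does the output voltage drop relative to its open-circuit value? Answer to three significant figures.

0.941 %

The divider's output (Thévenin) resistance is Ra‖Rb = 2.271 kΩ.
Fractional drop under load = R_th/(R_th + R_L) = 2.271 / (2.271 + 239) = 0.009413.
So the output falls by 0.941 %.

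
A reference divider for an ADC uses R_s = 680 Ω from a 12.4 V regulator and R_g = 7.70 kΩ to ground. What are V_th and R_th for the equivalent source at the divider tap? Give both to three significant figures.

V_th = 11.4 V, R_th = 625 Ω

V_th is the open-circuit tap voltage: 12.4 × 7700/(680 + 7700) = 11.4 V.
With the supply zeroed, R_s and R_g appear in parallel from the tap: R_th = R_s‖R_g = (680 × 7700)/8380 = 625 Ω.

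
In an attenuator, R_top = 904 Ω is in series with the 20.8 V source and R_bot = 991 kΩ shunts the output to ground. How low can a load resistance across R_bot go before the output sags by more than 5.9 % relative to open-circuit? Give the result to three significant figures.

R_L(min) ≈ 14.4 kΩ

Output resistance R_th = R_top‖R_bot = (904 × 991000)/991900 = 903.2 Ω.
The fractional drop is R_th/(R_th + R_L); requiring this ≤ 0.0590 gives R_L ≥ R_th(1/0.0590 − 1) = 903.2 × 15.95 = 14.4 kΩ.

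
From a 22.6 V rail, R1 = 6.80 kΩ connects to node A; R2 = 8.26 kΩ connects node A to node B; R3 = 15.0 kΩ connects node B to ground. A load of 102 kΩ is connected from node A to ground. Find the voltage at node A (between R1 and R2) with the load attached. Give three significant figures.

Below node A the series string R2+R3 = 23.26 kΩ sits in parallel with the 102 kΩ load: 18.94 kΩ.
V_A = 22.6 × 18.94/(6.80 + 18.94) = 16.6 V.

V ≈ 16.6 V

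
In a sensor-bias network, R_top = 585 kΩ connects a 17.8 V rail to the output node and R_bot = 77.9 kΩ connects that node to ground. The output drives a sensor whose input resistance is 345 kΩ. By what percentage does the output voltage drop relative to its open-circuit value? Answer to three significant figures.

16.6 %

Unloaded V = 17.8 × 77.9/662.9 = 2.092 V.
Loaded: R_bot‖R_L = 63.55 kΩ, giving V = 17.8 × 63.55/648.6 = 1.744 V.
Drop = (2.092 − 1.744) / 2.092 = 16.6 %.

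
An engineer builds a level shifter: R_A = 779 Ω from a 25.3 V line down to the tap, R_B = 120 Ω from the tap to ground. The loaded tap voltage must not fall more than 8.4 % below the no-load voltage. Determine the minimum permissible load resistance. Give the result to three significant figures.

R_L(min) ≈ 1.13 kΩ

Output resistance R_th = R_A‖R_B = (779 × 120)/899.0 = 104.0 Ω.
The fractional drop is R_th/(R_th + R_L); requiring this ≤ 0.0840 gives R_L ≥ R_th(1/0.0840 − 1) = 104.0 × 10.90 = 1.13 kΩ.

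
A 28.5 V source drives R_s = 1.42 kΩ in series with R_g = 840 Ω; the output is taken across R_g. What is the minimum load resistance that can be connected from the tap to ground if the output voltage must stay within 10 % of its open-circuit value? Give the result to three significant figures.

Output resistance R_th = R_s‖R_g = (1420 × 840)/2260 = 527.8 Ω.
The fractional drop is R_th/(R_th + R_L); requiring this ≤ 0.100 gives R_L ≥ R_th(1/0.100 − 1) = 527.8 × 9.000 = 4.75 kΩ.

R_L(min) ≈ 4.75 kΩ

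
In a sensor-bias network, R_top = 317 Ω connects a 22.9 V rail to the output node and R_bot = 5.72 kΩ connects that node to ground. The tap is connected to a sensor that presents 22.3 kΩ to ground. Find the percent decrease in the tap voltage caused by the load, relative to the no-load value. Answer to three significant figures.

The divider's output (Thévenin) resistance is R_top‖R_bot = 300.4 Ω.
Fractional drop under load = R_th/(R_th + R_L) = 300.4 / (300.4 + 22300) = 0.01329.
So the output falls by 1.33 %.

1.33 %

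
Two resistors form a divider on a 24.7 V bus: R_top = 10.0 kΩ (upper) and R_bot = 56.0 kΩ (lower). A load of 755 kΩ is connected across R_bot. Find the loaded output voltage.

The load sits in parallel with R_bot: R_bot‖R_L = (56.0 × 755) / (56.0 + 755) = 52.13 kΩ.
V_out = 24.7 × 52.13 / (10.0 + 52.13) = 24.7 × 52.13/62.13 = 20.7 V.

V_out ≈ 20.7 V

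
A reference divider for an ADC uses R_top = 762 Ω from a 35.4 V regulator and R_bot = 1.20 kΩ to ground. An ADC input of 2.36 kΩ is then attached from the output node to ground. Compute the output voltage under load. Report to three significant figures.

V_out ≈ 18.1 V

The load sits in parallel with R_bot: R_bot‖R_L = (1200 × 2360) / (1200 + 2360) = 795.5 Ω.
V_out = 35.4 × 795.5 / (762 + 795.5) = 35.4 × 795.5/1558 = 18.1 V.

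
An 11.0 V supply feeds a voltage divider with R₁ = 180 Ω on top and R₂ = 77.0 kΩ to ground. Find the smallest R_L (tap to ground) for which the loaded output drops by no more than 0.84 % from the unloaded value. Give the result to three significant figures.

Output resistance R_th = R₁‖R₂ = (180 × 77000)/77180 = 179.6 Ω.
The fractional drop is R_th/(R_th + R_L); requiring this ≤ 0.00840 gives R_L ≥ R_th(1/0.00840 − 1) = 179.6 × 118.0 = 21.2 kΩ.

R_L(min) ≈ 21.2 kΩ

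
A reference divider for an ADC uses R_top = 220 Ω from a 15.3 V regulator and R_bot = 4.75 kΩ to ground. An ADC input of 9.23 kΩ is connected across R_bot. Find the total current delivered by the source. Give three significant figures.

R_bot‖R_L = 3136 Ω, so the source sees R_top + R_bot‖R_L = 3356 Ω.
I = 15.3 V / 3356 Ω = 4.56 mA.

I ≈ 4.56 mA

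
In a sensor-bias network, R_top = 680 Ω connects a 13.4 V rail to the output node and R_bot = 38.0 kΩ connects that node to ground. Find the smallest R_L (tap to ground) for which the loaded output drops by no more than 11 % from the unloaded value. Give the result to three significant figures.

Output resistance R_th = R_top‖R_bot = (680 × 38000)/38680 = 668.0 Ω.
The fractional drop is R_th/(R_th + R_L); requiring this ≤ 0.110 gives R_L ≥ R_th(1/0.110 − 1) = 668.0 × 8.091 = 5.41 kΩ.

R_L(min) ≈ 5.41 kΩ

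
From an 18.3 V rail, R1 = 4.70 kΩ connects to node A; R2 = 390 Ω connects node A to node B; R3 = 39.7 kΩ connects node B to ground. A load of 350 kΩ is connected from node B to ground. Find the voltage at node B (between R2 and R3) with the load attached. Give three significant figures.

V ≈ 16.0 V

At node B, R3 is in parallel with the load: R3‖R_L = 35660 Ω.
Below node A the resistance is R2 + (R3‖R_L) = 36050 Ω, so V_A = 18.3 × 36050/40750 = 16.19 V.
Then V_B = V_A × (R3‖R_L)/(R2 + R3‖R_L) = 16.19 × 35660/36050 = 16.0 V.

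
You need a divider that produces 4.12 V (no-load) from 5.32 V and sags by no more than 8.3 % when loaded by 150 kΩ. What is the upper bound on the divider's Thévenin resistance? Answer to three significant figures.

Loading drop = R_th/(R_th + R_L) ≤ 0.0830, so R_th ≤ R_L · ε/(1−ε) = 150 kΩ × 0.0830/0.9170 = 13.6 kΩ.
(Any R1, R2 with R2/(R1+R2) = 0.774 and R1‖R2 ≤ 13.6 kΩ will meet the spec.)

R_th ≤ 13.6 kΩ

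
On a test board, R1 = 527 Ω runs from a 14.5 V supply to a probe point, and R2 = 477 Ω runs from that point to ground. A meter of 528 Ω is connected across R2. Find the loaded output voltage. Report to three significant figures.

The load sits in parallel with R2: R2‖R_L = (477 × 528) / (477 + 528) = 250.6 Ω.
V_out = 14.5 × 250.6 / (527 + 250.6) = 14.5 × 250.6/777.6 = 4.67 V.
(Unloaded it would have been 6.89 V.)

V_out ≈ 4.67 V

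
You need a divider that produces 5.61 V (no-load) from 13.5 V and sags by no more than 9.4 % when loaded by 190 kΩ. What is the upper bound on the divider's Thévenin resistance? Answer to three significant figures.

Loading drop = R_th/(R_th + R_L) ≤ 0.0940, so R_th ≤ R_L · ε/(1−ε) = 190 kΩ × 0.0940/0.9060 = 19.7 kΩ.

R_th ≤ 19.7 kΩ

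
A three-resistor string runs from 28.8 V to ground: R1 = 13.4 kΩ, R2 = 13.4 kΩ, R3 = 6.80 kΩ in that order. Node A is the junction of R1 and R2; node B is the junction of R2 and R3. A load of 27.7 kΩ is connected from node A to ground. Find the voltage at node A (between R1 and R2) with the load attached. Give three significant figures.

Below node A the series string R2+R3 = 20.20 kΩ sits in parallel with the 27.7 kΩ load: 11.68 kΩ.
V_A = 28.8 × 11.68/(13.4 + 11.68) = 13.4 V.

V ≈ 13.4 V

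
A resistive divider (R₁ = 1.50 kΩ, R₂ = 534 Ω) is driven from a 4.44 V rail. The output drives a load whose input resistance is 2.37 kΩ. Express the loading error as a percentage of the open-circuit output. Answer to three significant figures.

14.2 %

Unloaded V = 4.44 × 534/2034 = 1.1657 V.
Loaded: R₂‖R_L = 435.8 Ω, giving V = 4.44 × 435.8/1936 = 0.99957 V.
Drop = (1.1657 − 0.99957) / 1.1657 = 14.2 %.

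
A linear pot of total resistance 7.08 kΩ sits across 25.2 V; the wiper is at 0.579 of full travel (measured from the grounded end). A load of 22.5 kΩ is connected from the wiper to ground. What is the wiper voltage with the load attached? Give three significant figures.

The wiper splits the pot into (1−α)R = 2.981 kΩ above and αR = 4.099 kΩ below.
Lower section ‖ load = 3.468 kΩ.
V_wiper = 25.2 × 3.468/(2.981 + 3.468) = 13.6 V.

V ≈ 13.6 V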